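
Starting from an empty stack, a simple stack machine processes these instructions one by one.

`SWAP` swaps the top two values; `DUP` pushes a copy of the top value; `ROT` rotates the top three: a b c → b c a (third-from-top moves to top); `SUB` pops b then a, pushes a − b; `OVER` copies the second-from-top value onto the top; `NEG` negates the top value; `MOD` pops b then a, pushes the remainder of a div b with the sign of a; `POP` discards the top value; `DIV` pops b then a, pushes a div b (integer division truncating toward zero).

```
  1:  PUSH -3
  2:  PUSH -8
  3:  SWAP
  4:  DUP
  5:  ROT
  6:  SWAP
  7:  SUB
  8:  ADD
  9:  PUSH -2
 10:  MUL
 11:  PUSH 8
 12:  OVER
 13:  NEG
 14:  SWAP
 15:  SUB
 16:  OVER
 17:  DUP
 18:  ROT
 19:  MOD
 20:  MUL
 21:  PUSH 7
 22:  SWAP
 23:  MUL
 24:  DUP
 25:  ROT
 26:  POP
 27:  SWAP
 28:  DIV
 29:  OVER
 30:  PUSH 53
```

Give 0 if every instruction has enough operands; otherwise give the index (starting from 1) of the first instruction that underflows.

PUSH -3 -> -3
PUSH -8 -> -3 -8
SWAP    -> -8 -3
DUP     -> -8 -3 -3
ROT     -> -3 -3 -8
SWAP    -> -3 -8 -3
SUB     -> -3 -5
ADD     -> -8
PUSH -2 -> -8 -2
MUL     -> 16
PUSH 8  -> 16 8
OVER    -> 16 8 16
NEG     -> 16 8 -16
SWAP    -> 16 -16 8
SUB     -> 16 -24
OVER    -> 16 -24 16
DUP     -> 16 -24 16 16
ROT     -> 16 16 16 -24
MOD     -> 16 16 16
MUL     -> 16 256
PUSH 7  -> 16 256 7
SWAP    -> 16 7 256
MUL     -> 16 1792
DUP     -> 16 1792 1792
ROT     -> 1792 1792 16
POP     -> 1792 1792
SWAP    -> 1792 1792
DIV     -> 1
OVER  — needs 2 operands, stack has 1 → underflow

29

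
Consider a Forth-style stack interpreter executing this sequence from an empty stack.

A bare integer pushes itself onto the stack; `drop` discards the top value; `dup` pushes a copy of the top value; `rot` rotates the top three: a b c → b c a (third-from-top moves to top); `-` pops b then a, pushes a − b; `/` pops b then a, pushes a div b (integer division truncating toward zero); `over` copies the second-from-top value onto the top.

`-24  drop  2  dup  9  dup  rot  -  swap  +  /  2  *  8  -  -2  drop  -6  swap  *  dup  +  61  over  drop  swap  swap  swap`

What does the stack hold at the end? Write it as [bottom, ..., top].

-24  : -24
drop : (empty)
2    : 2
dup  : 2 2
9    : 2 2 9
dup  : 2 2 9 9
rot  : 2 9 9 2
-    : 2 9 7
swap : 2 7 9
+    : 2 16
/    : 0
2    : 0 2
*    : 0
8    : 0 8
-    : -8
-2   : -8 -2
drop : -8
-6   : -8 -6
swap : -6 -8
*    : 48
dup  : 48 48
+    : 96
61   : 96 61
over : 96 61 96
drop : 96 61
swap : 61 96
swap : 96 61
swap : 61 96

[61, 96]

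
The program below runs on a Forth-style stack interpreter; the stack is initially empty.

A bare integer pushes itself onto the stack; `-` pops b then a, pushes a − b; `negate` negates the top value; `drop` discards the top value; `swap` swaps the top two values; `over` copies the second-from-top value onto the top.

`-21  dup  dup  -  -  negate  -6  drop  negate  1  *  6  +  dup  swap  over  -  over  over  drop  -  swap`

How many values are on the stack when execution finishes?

-21    : -21
dup    : -21 -21
dup    : -21 -21 -21
-      : -21 0
-      : -21
negate : 21
-6     : 21 -6
drop   : 21
negate : -21
1      : -21 1
*      : -21
6      : -21 6
+      : -15
dup    : -15 -15
swap   : -15 -15
over   : -15 -15 -15
-      : -15 0
over   : -15 0 -15
over   : -15 0 -15 0
drop   : -15 0 -15
-      : -15 15
swap   : 15 -15

2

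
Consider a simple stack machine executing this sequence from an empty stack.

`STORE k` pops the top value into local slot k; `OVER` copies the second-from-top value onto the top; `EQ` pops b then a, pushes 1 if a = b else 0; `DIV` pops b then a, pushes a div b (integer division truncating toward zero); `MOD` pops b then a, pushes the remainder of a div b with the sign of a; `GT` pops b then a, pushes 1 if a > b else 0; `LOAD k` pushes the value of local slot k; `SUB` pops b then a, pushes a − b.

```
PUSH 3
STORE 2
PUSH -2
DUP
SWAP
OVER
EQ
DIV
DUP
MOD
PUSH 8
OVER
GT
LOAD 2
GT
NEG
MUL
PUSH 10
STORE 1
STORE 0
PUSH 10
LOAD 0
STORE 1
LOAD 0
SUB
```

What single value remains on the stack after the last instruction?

PUSH 3  : 3
STORE 2 : (empty)
PUSH -2 : -2
DUP     : -2 -2
SWAP    : -2 -2
OVER    : -2 -2 -2
EQ      : -2 1
DIV     : -2
DUP     : -2 -2
MOD     : 0
PUSH 8  : 0 8
OVER    : 0 8 0
GT      : 0 1
LOAD 2  : 0 1 3
GT      : 0 0
NEG     : 0 0
MUL     : 0
PUSH 10 : 0 10
STORE 1 : 0
STORE 0 : (empty)
PUSH 10 : 10
LOAD 0  : 10 0
STORE 1 : 10
LOAD 0  : 10 0
SUB     : 10

10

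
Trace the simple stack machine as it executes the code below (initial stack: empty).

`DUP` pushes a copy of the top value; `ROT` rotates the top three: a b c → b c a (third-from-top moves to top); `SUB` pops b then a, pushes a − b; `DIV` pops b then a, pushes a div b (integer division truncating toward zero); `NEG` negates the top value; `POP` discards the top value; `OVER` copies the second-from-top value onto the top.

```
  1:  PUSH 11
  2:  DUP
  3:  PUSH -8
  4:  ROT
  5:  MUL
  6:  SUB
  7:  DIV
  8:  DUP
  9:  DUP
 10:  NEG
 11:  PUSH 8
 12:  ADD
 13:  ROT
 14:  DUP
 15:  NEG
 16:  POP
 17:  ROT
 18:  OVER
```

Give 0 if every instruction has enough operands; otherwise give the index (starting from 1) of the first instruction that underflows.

PUSH 11 → [11]
DUP     → [11, 11]
PUSH -8 → [11, 11, -8]
ROT     → [11, -8, 11]
MUL     → [11, -88]
SUB     → [99]
DIV  — needs 2 operands, stack has 1 → underflow

7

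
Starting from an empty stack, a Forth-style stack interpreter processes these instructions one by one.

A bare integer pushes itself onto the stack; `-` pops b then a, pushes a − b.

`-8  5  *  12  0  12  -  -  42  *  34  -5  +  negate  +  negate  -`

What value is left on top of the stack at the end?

-8     -> -8
5      -> -8 5
*      -> -40
12     -> -40 12
0      -> -40 12 0
12     -> -40 12 0 12
-      -> -40 12 -12
-      -> -40 24
42     -> -40 24 42
*      -> -40 1008
34     -> -40 1008 34
-5     -> -40 1008 34 -5
+      -> -40 1008 29
negate -> -40 1008 -29
+      -> -40 979
negate -> -40 -979
-      -> 939

939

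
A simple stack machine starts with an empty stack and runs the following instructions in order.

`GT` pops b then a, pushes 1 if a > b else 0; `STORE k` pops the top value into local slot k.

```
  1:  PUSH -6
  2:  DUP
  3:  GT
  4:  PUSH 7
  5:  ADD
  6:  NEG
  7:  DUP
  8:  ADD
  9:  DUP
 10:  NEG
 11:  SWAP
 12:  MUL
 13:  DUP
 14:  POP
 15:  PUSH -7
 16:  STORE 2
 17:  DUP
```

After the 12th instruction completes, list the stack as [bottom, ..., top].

[-196]

PUSH -6 → [-6]
DUP     → [-6, -6]
GT      → [0]
PUSH 7  → [0, 7]
ADD     → [7]
NEG     → [-7]
DUP     → [-7, -7]
ADD     → [-14]
DUP     → [-14, -14]
NEG     → [-14, 14]
SWAP    → [14, -14]
MUL     → [-196]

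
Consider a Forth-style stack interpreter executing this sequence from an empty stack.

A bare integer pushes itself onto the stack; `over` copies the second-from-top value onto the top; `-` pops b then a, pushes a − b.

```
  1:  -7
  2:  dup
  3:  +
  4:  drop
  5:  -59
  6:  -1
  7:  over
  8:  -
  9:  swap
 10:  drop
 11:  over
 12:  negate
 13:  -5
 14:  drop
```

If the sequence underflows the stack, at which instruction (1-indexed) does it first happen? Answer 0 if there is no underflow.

11

-7   : [-7]
dup  : [-7, -7]
+    : [-14]
drop : []
-59  : [-59]
-1   : [-59, -1]
over : [-59, -1, -59]
-    : [-59, 58]
swap : [58, -59]
drop : [58]
over  — needs 2 operands, stack has 1 → underflow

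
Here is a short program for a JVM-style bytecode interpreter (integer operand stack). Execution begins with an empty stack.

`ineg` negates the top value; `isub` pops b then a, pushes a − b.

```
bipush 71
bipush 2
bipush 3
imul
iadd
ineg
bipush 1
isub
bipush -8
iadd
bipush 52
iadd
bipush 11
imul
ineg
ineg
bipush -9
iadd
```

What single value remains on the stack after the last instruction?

-383

bipush 71  [71]
bipush 2   [71, 2]
bipush 3   [71, 2, 3]
imul       [71, 6]
iadd       [77]
ineg       [-77]
bipush 1   [-77, 1]
isub       [-78]
bipush -8  [-78, -8]
iadd       [-86]
bipush 52  [-86, 52]
iadd       [-34]
bipush 11  [-34, 11]
imul       [-374]
ineg       [374]
ineg       [-374]
bipush -9  [-374, -9]
iadd       [-383]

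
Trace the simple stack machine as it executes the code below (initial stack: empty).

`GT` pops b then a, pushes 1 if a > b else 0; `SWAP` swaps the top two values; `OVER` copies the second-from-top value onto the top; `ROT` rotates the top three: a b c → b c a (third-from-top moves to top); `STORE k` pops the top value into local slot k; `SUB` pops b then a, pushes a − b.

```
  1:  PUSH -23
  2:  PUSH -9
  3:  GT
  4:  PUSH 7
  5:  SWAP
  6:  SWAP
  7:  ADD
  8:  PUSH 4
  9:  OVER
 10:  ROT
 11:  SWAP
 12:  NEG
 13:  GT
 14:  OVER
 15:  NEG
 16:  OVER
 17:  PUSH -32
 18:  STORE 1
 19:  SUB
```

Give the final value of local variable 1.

PUSH -23  -23
PUSH -9   -23 -9
GT        0
PUSH 7    0 7
SWAP      7 0
SWAP      0 7
ADD       7
PUSH 4    7 4
OVER      7 4 7
ROT       4 7 7
SWAP      4 7 7
NEG       4 7 -7
GT        4 1
OVER      4 1 4
NEG       4 1 -4
OVER      4 1 -4 1
PUSH -32  4 1 -4 1 -32
STORE 1   4 1 -4 1
SUB       4 1 -5

-32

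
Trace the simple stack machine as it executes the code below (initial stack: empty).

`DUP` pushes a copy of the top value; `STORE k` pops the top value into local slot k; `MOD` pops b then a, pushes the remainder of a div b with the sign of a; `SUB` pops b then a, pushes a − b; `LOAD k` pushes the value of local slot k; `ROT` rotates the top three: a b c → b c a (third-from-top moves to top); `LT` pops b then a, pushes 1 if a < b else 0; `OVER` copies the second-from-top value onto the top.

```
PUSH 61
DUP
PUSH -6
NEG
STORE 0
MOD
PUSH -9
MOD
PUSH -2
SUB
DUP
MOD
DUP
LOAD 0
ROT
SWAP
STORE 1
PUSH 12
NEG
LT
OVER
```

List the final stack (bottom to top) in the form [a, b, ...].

[0, 0, 0]

PUSH 61 : [61]
DUP     : [61, 61]
PUSH -6 : [61, 61, -6]
NEG     : [61, 61, 6]
STORE 0 : [61, 61]
MOD     : [0]
PUSH -9 : [0, -9]
MOD     : [0]
PUSH -2 : [0, -2]
SUB     : [2]
DUP     : [2, 2]
MOD     : [0]
DUP     : [0, 0]
LOAD 0  : [0, 0, 6]
ROT     : [0, 6, 0]
SWAP    : [0, 0, 6]
STORE 1 : [0, 0]
PUSH 12 : [0, 0, 12]
NEG     : [0, 0, -12]
LT      : [0, 0]
OVER    : [0, 0, 0]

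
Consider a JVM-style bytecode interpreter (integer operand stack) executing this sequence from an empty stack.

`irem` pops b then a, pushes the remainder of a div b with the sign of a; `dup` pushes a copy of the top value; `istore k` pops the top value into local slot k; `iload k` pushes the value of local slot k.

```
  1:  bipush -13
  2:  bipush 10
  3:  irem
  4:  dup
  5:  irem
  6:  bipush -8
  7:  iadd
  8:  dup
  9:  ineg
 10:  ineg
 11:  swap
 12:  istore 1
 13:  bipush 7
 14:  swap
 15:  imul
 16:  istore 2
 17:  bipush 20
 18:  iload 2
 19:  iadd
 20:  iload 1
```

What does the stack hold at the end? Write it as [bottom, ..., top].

[-36, -8]

bipush -13 → [-13]
bipush 10  → [-13, 10]
irem       → [-3]
dup        → [-3, -3]
irem       → [0]
bipush -8  → [0, -8]
iadd       → [-8]
dup        → [-8, -8]
ineg       → [-8, 8]
ineg       → [-8, -8]
swap       → [-8, -8]
istore 1   → [-8]
bipush 7   → [-8, 7]
swap       → [7, -8]
imul       → [-56]
istore 2   → []
bipush 20  → [20]
iload 2    → [20, -56]
iadd       → [-36]
iload 1    → [-36, -8]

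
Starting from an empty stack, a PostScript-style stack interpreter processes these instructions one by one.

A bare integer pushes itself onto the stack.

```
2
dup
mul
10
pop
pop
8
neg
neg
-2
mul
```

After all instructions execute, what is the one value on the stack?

2    [2]
dup  [2, 2]
mul  [4]
10   [4, 10]
pop  [4]
pop  []
8    [8]
neg  [-8]
neg  [8]
-2   [8, -2]
mul  [-16]

-16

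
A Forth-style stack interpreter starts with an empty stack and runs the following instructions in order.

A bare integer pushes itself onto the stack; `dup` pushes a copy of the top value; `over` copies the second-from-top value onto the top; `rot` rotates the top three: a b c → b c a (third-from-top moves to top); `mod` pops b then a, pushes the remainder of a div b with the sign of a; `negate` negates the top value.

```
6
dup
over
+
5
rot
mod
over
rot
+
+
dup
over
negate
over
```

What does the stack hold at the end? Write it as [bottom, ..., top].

6      : 6
dup    : 6 6
over   : 6 6 6
+      : 6 12
5      : 6 12 5
rot    : 12 5 6
mod    : 12 5
over   : 12 5 12
rot    : 5 12 12
+      : 5 24
+      : 29
dup    : 29 29
over   : 29 29 29
negate : 29 29 -29
over   : 29 29 -29 29

[29, 29, -29, 29]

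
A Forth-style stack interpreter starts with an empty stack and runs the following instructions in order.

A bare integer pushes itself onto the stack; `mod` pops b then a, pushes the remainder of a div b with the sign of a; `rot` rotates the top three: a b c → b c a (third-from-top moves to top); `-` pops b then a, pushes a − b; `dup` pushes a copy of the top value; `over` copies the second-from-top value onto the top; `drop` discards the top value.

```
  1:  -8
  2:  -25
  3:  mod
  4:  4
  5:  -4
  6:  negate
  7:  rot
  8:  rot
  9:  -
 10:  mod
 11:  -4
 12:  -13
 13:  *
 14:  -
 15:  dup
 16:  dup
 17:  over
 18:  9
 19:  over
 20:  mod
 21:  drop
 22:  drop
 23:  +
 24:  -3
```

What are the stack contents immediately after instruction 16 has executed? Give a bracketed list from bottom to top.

-8      -8
-25     -8 -25
mod     -8
4       -8 4
-4      -8 4 -4
negate  -8 4 4
rot     4 4 -8
rot     4 -8 4
-       4 -12
mod     4
-4      4 -4
-13     4 -4 -13
*       4 52
-       -48
dup     -48 -48
dup     -48 -48 -48

[-48, -48, -48]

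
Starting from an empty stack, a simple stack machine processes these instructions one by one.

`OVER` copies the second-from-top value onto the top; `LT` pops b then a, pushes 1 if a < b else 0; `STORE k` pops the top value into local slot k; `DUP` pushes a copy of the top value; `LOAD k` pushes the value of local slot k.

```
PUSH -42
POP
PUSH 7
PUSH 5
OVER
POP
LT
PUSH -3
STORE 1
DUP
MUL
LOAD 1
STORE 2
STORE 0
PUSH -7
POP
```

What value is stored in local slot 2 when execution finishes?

-3

PUSH -42  -42
POP       (empty)
PUSH 7    7
PUSH 5    7 5
OVER      7 5 7
POP       7 5
LT        0
PUSH -3   0 -3
STORE 1   0
DUP       0 0
MUL       0
LOAD 1    0 -3
STORE 2   0
STORE 0   (empty)
PUSH -7   -7
POP       (empty)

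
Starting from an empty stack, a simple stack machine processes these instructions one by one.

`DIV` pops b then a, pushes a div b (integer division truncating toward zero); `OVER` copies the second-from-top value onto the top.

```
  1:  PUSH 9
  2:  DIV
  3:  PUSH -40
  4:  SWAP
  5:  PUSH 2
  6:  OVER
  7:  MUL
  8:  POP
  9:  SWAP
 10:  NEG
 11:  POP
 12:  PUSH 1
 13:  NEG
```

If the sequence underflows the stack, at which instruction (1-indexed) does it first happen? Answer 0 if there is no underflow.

2

PUSH 9 → [9]
DIV  — needs 2 operands, stack has 1 → underflow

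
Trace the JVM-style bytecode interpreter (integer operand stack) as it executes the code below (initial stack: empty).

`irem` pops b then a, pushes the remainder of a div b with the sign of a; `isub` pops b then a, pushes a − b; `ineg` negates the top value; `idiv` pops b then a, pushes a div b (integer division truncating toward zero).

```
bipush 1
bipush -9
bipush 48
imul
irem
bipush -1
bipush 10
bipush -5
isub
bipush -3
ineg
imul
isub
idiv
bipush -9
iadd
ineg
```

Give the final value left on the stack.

bipush 1  -> [1]
bipush -9 -> [1, -9]
bipush 48 -> [1, -9, 48]
imul      -> [1, -432]
irem      -> [1]
bipush -1 -> [1, -1]
bipush 10 -> [1, -1, 10]
bipush -5 -> [1, -1, 10, -5]
isub      -> [1, -1, 15]
bipush -3 -> [1, -1, 15, -3]
ineg      -> [1, -1, 15, 3]
imul      -> [1, -1, 45]
isub      -> [1, -46]
idiv      -> [0]
bipush -9 -> [0, -9]
iadd      -> [-9]
ineg      -> [9]

9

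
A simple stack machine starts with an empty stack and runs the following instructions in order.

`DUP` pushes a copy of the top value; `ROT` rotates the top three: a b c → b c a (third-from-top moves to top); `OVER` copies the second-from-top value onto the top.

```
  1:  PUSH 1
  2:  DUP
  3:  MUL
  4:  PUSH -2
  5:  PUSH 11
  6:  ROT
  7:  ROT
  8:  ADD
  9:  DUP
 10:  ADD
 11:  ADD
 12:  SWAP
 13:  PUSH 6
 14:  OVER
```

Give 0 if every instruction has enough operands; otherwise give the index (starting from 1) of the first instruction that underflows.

12

PUSH 1  -> [1]
DUP     -> [1, 1]
MUL     -> [1]
PUSH -2 -> [1, -2]
PUSH 11 -> [1, -2, 11]
ROT     -> [-2, 11, 1]
ROT     -> [11, 1, -2]
ADD     -> [11, -1]
DUP     -> [11, -1, -1]
ADD     -> [11, -2]
ADD     -> [9]
SWAP  — needs 2 operands, stack has 1 → underflow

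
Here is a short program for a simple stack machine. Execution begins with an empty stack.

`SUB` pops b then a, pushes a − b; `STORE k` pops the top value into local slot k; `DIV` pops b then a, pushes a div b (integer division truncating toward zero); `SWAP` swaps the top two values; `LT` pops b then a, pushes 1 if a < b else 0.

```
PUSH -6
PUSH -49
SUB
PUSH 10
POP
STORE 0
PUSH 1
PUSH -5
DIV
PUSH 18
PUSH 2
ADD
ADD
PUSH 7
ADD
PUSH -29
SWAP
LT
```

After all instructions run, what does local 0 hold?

43

PUSH -6  : [-6]
PUSH -49 : [-6, -49]
SUB      : [43]
PUSH 10  : [43, 10]
POP      : [43]
STORE 0  : []
PUSH 1   : [1]
PUSH -5  : [1, -5]
DIV      : [0]
PUSH 18  : [0, 18]
PUSH 2   : [0, 18, 2]
ADD      : [0, 20]
ADD      : [20]
PUSH 7   : [20, 7]
ADD      : [27]
PUSH -29 : [27, -29]
SWAP     : [-29, 27]
LT       : [1]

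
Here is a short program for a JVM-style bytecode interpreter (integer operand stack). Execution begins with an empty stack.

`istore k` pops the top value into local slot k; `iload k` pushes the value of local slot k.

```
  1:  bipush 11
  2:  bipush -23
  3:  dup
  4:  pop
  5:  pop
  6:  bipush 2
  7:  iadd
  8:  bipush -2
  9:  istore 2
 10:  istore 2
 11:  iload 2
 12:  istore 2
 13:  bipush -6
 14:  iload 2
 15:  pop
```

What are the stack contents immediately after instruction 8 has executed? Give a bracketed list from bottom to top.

[13, -2]

bipush 11  → [11]
bipush -23 → [11, -23]
dup        → [11, -23, -23]
pop        → [11, -23]
pop        → [11]
bipush 2   → [11, 2]
iadd       → [13]
bipush -2  → [13, -2]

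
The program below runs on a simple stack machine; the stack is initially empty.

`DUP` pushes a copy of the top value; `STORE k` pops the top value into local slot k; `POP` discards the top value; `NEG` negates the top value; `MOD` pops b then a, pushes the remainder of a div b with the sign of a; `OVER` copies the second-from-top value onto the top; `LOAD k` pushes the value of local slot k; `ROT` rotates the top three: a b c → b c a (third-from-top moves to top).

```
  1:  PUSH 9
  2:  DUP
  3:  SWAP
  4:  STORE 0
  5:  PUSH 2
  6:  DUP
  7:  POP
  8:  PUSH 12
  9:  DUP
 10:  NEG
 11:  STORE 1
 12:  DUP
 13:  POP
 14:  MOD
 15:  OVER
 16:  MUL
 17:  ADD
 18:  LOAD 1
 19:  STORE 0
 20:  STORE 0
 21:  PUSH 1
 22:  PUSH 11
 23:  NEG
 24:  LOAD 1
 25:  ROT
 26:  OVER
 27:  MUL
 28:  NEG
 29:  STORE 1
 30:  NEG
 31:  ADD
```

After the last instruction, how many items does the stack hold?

PUSH 9   9
DUP      9 9
SWAP     9 9
STORE 0  9
PUSH 2   9 2
DUP      9 2 2
POP      9 2
PUSH 12  9 2 12
DUP      9 2 12 12
NEG      9 2 12 -12
STORE 1  9 2 12
DUP      9 2 12 12
POP      9 2 12
MOD      9 2
OVER     9 2 9
MUL      9 18
ADD      27
LOAD 1   27 -12
STORE 0  27
STORE 0  (empty)
PUSH 1   1
PUSH 11  1 11
NEG      1 -11
LOAD 1   1 -11 -12
ROT      -11 -12 1
OVER     -11 -12 1 -12
MUL      -11 -12 -12
NEG      -11 -12 12
STORE 1  -11 -12
NEG      -11 12
ADD      1

1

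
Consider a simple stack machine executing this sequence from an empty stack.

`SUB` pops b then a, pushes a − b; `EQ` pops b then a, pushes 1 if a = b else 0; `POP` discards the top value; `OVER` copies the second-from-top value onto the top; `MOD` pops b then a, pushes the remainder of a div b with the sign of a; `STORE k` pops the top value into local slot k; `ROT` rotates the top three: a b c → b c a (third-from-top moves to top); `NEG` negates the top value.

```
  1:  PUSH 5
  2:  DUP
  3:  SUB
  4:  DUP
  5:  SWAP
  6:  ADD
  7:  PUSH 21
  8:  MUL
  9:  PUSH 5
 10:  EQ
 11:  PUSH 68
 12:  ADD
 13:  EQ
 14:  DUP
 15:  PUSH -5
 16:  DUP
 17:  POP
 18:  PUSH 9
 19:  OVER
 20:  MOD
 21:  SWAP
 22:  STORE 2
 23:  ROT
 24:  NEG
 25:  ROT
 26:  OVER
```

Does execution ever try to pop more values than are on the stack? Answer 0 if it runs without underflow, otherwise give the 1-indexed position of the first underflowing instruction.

PUSH 5  → [5]
DUP     → [5, 5]
SUB     → [0]
DUP     → [0, 0]
SWAP    → [0, 0]
ADD     → [0]
PUSH 21 → [0, 21]
MUL     → [0]
PUSH 5  → [0, 5]
EQ      → [0]
PUSH 68 → [0, 68]
ADD     → [68]
EQ  — needs 2 operands, stack has 1 → underflow

13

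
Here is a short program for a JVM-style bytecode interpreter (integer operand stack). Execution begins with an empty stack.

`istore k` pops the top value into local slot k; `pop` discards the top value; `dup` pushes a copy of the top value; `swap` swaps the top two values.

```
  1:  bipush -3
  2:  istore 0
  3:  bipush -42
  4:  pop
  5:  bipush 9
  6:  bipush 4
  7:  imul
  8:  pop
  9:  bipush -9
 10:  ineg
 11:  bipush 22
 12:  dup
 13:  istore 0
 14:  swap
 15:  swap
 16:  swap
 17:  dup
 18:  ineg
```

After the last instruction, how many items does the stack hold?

bipush -3  -> [-3]
istore 0   -> []
bipush -42 -> [-42]
pop        -> []
bipush 9   -> [9]
bipush 4   -> [9, 4]
imul       -> [36]
pop        -> []
bipush -9  -> [-9]
ineg       -> [9]
bipush 22  -> [9, 22]
dup        -> [9, 22, 22]
istore 0   -> [9, 22]
swap       -> [22, 9]
swap       -> [9, 22]
swap       -> [22, 9]
dup        -> [22, 9, 9]
ineg       -> [22, 9, -9]

3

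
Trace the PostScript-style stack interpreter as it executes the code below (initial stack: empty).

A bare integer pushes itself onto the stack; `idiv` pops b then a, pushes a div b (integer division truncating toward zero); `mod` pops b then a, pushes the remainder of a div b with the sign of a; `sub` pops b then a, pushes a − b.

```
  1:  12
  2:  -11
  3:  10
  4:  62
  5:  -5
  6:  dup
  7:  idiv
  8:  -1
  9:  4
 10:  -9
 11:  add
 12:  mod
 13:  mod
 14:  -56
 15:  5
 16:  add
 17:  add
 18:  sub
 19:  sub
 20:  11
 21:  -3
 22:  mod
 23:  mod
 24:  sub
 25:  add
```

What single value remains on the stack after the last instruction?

12   -> 12
-11  -> 12 -11
10   -> 12 -11 10
62   -> 12 -11 10 62
-5   -> 12 -11 10 62 -5
dup  -> 12 -11 10 62 -5 -5
idiv -> 12 -11 10 62 1
-1   -> 12 -11 10 62 1 -1
4    -> 12 -11 10 62 1 -1 4
-9   -> 12 -11 10 62 1 -1 4 -9
add  -> 12 -11 10 62 1 -1 -5
mod  -> 12 -11 10 62 1 -1
mod  -> 12 -11 10 62 0
-56  -> 12 -11 10 62 0 -56
5    -> 12 -11 10 62 0 -56 5
add  -> 12 -11 10 62 0 -51
add  -> 12 -11 10 62 -51
sub  -> 12 -11 10 113
sub  -> 12 -11 -103
11   -> 12 -11 -103 11
-3   -> 12 -11 -103 11 -3
mod  -> 12 -11 -103 2
mod  -> 12 -11 -1
sub  -> 12 -10
add  -> 2

2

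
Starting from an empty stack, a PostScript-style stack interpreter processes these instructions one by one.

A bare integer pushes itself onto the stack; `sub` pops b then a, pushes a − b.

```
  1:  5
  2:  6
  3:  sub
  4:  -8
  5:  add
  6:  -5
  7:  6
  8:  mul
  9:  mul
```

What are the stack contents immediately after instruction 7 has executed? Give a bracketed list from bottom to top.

5   → 5
6   → 5 6
sub → -1
-8  → -1 -8
add → -9
-5  → -9 -5
6   → -9 -5 6

[-9, -5, 6]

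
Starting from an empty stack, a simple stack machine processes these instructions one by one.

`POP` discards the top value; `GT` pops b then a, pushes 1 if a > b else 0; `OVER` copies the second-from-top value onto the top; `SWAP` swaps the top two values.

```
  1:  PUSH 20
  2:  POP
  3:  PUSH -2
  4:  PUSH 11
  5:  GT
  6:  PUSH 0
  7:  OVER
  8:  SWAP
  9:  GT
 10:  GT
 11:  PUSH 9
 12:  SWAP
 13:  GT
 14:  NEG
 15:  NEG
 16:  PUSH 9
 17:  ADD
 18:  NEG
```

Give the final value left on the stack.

-10

PUSH 20 : [20]
POP     : []
PUSH -2 : [-2]
PUSH 11 : [-2, 11]
GT      : [0]
PUSH 0  : [0, 0]
OVER    : [0, 0, 0]
SWAP    : [0, 0, 0]
GT      : [0, 0]
GT      : [0]
PUSH 9  : [0, 9]
SWAP    : [9, 0]
GT      : [1]
NEG     : [-1]
NEG     : [1]
PUSH 9  : [1, 9]
ADD     : [10]
NEG     : [-10]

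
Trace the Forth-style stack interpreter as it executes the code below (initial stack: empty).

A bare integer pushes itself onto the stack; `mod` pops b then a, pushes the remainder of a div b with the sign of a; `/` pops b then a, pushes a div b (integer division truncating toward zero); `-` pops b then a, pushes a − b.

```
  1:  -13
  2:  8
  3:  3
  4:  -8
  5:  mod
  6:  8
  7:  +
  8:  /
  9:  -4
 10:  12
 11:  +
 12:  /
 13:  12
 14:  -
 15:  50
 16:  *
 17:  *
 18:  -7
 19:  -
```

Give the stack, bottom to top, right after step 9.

-13  [-13]
8    [-13, 8]
3    [-13, 8, 3]
-8   [-13, 8, 3, -8]
mod  [-13, 8, 3]
8    [-13, 8, 3, 8]
+    [-13, 8, 11]
/    [-13, 0]
-4   [-13, 0, -4]

[-13, 0, -4]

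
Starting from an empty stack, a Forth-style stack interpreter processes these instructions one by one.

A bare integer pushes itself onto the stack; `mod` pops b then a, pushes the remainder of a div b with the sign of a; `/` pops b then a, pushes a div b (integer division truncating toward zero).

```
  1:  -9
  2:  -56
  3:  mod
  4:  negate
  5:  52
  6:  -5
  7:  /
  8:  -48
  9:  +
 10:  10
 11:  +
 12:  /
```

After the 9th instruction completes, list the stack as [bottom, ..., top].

-9     -> [-9]
-56    -> [-9, -56]
mod    -> [-9]
negate -> [9]
52     -> [9, 52]
-5     -> [9, 52, -5]
/      -> [9, -10]
-48    -> [9, -10, -48]
+      -> [9, -58]

[9, -58]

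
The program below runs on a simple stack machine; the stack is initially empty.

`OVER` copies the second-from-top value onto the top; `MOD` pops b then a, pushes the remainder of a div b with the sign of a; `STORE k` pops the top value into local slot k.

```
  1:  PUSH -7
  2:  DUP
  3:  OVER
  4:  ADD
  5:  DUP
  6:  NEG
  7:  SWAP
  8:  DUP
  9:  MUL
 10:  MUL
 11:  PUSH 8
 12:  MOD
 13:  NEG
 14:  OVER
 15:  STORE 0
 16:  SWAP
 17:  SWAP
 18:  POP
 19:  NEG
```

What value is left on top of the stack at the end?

7

PUSH -7  [-7]
DUP      [-7, -7]
OVER     [-7, -7, -7]
ADD      [-7, -14]
DUP      [-7, -14, -14]
NEG      [-7, -14, 14]
SWAP     [-7, 14, -14]
DUP      [-7, 14, -14, -14]
MUL      [-7, 14, 196]
MUL      [-7, 2744]
PUSH 8   [-7, 2744, 8]
MOD      [-7, 0]
NEG      [-7, 0]
OVER     [-7, 0, -7]
STORE 0  [-7, 0]
SWAP     [0, -7]
SWAP     [-7, 0]
POP      [-7]
NEG      [7]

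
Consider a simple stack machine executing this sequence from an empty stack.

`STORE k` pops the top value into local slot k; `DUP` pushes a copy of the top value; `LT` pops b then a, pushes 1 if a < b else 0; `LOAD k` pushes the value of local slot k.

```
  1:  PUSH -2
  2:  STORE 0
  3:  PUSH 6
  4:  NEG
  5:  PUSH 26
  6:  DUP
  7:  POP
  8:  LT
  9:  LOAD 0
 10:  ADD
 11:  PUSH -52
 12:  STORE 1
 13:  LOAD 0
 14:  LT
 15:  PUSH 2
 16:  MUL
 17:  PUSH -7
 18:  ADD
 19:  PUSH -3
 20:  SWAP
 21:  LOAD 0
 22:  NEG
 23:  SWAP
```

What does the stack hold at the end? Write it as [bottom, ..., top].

PUSH -2  → -2
STORE 0  → (empty)
PUSH 6   → 6
NEG      → -6
PUSH 26  → -6 26
DUP      → -6 26 26
POP      → -6 26
LT       → 1
LOAD 0   → 1 -2
ADD      → -1
PUSH -52 → -1 -52
STORE 1  → -1
LOAD 0   → -1 -2
LT       → 0
PUSH 2   → 0 2
MUL      → 0
PUSH -7  → 0 -7
ADD      → -7
PUSH -3  → -7 -3
SWAP     → -3 -7
LOAD 0   → -3 -7 -2
NEG      → -3 -7 2
SWAP     → -3 2 -7

[-3, 2, -7]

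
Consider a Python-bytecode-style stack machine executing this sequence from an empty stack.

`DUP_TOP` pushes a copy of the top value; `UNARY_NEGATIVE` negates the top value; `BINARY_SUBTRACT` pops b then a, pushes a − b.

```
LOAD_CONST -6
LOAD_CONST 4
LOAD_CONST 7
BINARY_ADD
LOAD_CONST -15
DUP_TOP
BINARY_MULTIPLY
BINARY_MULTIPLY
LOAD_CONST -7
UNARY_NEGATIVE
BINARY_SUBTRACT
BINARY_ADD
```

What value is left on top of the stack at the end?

2462

LOAD_CONST -6   : -6
LOAD_CONST 4    : -6 4
LOAD_CONST 7    : -6 4 7
BINARY_ADD      : -6 11
LOAD_CONST -15  : -6 11 -15
DUP_TOP         : -6 11 -15 -15
BINARY_MULTIPLY : -6 11 225
BINARY_MULTIPLY : -6 2475
LOAD_CONST -7   : -6 2475 -7
UNARY_NEGATIVE  : -6 2475 7
BINARY_SUBTRACT : -6 2468
BINARY_ADD      : 2462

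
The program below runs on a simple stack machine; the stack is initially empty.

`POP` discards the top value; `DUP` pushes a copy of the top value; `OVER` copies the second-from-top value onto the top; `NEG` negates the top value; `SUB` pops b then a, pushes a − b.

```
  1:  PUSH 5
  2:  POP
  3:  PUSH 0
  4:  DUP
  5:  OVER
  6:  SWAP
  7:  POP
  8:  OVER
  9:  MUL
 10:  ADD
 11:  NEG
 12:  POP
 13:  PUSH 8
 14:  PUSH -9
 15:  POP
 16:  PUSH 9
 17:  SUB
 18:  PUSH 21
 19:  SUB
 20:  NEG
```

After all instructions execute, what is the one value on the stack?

22

PUSH 5   5
POP      (empty)
PUSH 0   0
DUP      0 0
OVER     0 0 0
SWAP     0 0 0
POP      0 0
OVER     0 0 0
MUL      0 0
ADD      0
NEG      0
POP      (empty)
PUSH 8   8
PUSH -9  8 -9
POP      8
PUSH 9   8 9
SUB      -1
PUSH 21  -1 21
SUB      -22
NEG      22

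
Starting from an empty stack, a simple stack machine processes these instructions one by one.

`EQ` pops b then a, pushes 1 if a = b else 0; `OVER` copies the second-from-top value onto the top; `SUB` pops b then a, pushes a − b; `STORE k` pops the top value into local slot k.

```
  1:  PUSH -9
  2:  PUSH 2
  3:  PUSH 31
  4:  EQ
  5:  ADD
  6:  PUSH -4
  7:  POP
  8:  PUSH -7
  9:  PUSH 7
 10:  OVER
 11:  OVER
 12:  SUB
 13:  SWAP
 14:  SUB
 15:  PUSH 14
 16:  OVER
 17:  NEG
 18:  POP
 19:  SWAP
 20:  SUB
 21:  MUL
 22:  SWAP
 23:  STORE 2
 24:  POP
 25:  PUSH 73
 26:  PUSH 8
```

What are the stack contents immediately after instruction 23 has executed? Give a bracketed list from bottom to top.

PUSH -9 : -9
PUSH 2  : -9 2
PUSH 31 : -9 2 31
EQ      : -9 0
ADD     : -9
PUSH -4 : -9 -4
POP     : -9
PUSH -7 : -9 -7
PUSH 7  : -9 -7 7
OVER    : -9 -7 7 -7
OVER    : -9 -7 7 -7 7
SUB     : -9 -7 7 -14
SWAP    : -9 -7 -14 7
SUB     : -9 -7 -21
PUSH 14 : -9 -7 -21 14
OVER    : -9 -7 -21 14 -21
NEG     : -9 -7 -21 14 21
POP     : -9 -7 -21 14
SWAP    : -9 -7 14 -21
SUB     : -9 -7 35
MUL     : -9 -245
SWAP    : -245 -9
STORE 2 : -245

[-245]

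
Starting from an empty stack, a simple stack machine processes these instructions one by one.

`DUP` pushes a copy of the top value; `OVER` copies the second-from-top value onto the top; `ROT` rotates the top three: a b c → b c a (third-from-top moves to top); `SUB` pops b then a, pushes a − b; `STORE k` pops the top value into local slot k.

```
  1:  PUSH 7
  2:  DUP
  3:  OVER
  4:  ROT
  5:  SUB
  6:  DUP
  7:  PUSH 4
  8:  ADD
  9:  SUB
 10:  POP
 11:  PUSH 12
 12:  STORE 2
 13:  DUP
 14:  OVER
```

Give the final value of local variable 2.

12

PUSH 7  -> [7]
DUP     -> [7, 7]
OVER    -> [7, 7, 7]
ROT     -> [7, 7, 7]
SUB     -> [7, 0]
DUP     -> [7, 0, 0]
PUSH 4  -> [7, 0, 0, 4]
ADD     -> [7, 0, 4]
SUB     -> [7, -4]
POP     -> [7]
PUSH 12 -> [7, 12]
STORE 2 -> [7]
DUP     -> [7, 7]
OVER    -> [7, 7, 7]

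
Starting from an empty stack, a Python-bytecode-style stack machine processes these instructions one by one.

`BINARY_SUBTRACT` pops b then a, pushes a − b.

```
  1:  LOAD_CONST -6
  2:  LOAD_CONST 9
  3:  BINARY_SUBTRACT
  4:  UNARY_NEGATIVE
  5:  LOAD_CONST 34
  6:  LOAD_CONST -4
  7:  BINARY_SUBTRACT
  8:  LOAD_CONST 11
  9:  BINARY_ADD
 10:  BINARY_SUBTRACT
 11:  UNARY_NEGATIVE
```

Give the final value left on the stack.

LOAD_CONST -6   → -6
LOAD_CONST 9    → -6 9
BINARY_SUBTRACT → -15
UNARY_NEGATIVE  → 15
LOAD_CONST 34   → 15 34
LOAD_CONST -4   → 15 34 -4
BINARY_SUBTRACT → 15 38
LOAD_CONST 11   → 15 38 11
BINARY_ADD      → 15 49
BINARY_SUBTRACT → -34
UNARY_NEGATIVE  → 34

34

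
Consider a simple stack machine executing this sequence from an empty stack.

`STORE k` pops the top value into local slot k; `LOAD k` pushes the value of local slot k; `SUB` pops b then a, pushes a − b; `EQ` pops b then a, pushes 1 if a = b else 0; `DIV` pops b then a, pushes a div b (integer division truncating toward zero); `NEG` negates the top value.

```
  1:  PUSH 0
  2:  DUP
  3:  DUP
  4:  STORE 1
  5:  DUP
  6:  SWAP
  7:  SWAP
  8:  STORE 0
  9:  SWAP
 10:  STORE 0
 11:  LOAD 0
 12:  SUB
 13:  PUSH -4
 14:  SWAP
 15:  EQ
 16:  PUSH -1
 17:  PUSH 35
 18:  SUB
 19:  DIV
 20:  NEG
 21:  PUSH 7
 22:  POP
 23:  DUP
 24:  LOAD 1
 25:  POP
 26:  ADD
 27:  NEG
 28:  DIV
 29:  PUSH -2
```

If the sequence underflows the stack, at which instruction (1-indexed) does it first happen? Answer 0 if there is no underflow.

28

PUSH 0  → 0
DUP     → 0 0
DUP     → 0 0 0
STORE 1 → 0 0
DUP     → 0 0 0
SWAP    → 0 0 0
SWAP    → 0 0 0
STORE 0 → 0 0
SWAP    → 0 0
STORE 0 → 0
LOAD 0  → 0 0
SUB     → 0
PUSH -4 → 0 -4
SWAP    → -4 0
EQ      → 0
PUSH -1 → 0 -1
PUSH 35 → 0 -1 35
SUB     → 0 -36
DIV     → 0
NEG     → 0
PUSH 7  → 0 7
POP     → 0
DUP     → 0 0
LOAD 1  → 0 0 0
POP     → 0 0
ADD     → 0
NEG     → 0
DIV  — needs 2 operands, stack has 1 → underflow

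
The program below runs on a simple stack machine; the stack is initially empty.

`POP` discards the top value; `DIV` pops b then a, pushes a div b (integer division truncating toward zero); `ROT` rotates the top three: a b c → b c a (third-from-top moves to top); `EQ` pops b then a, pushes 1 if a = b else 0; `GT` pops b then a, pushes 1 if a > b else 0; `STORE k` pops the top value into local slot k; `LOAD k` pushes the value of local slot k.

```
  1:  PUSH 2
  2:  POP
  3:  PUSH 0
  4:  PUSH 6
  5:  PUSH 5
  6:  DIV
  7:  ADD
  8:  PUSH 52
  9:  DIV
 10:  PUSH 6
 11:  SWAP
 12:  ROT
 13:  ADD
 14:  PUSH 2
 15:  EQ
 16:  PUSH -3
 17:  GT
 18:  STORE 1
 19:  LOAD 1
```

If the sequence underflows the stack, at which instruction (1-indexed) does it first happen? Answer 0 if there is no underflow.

PUSH 2  : 2
POP     : (empty)
PUSH 0  : 0
PUSH 6  : 0 6
PUSH 5  : 0 6 5
DIV     : 0 1
ADD     : 1
PUSH 52 : 1 52
DIV     : 0
PUSH 6  : 0 6
SWAP    : 6 0
ROT  — needs 3 operands, stack has 2 → underflow

12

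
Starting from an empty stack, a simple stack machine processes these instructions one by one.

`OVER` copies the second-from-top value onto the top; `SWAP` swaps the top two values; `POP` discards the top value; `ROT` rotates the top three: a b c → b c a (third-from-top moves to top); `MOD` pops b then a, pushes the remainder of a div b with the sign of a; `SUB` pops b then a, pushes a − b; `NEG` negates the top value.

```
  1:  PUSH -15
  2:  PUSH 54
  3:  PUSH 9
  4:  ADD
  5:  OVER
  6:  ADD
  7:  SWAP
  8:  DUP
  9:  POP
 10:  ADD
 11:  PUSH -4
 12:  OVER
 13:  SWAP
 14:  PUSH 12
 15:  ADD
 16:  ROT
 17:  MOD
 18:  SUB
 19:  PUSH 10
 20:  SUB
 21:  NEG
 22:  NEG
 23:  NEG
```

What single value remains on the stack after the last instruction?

PUSH -15 -> [-15]
PUSH 54  -> [-15, 54]
PUSH 9   -> [-15, 54, 9]
ADD      -> [-15, 63]
OVER     -> [-15, 63, -15]
ADD      -> [-15, 48]
SWAP     -> [48, -15]
DUP      -> [48, -15, -15]
POP      -> [48, -15]
ADD      -> [33]
PUSH -4  -> [33, -4]
OVER     -> [33, -4, 33]
SWAP     -> [33, 33, -4]
PUSH 12  -> [33, 33, -4, 12]
ADD      -> [33, 33, 8]
ROT      -> [33, 8, 33]
MOD      -> [33, 8]
SUB      -> [25]
PUSH 10  -> [25, 10]
SUB      -> [15]
NEG      -> [-15]
NEG      -> [15]
NEG      -> [-15]

-15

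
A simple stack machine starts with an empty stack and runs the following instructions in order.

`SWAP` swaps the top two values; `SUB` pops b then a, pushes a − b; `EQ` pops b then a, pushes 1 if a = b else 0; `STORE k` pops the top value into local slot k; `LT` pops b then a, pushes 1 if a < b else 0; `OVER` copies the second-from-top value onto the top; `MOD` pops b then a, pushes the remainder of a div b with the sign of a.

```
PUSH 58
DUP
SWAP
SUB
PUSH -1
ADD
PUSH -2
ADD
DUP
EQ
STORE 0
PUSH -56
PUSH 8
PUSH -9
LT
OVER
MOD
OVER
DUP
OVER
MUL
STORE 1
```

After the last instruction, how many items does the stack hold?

3

PUSH 58  : [58]
DUP      : [58, 58]
SWAP     : [58, 58]
SUB      : [0]
PUSH -1  : [0, -1]
ADD      : [-1]
PUSH -2  : [-1, -2]
ADD      : [-3]
DUP      : [-3, -3]
EQ       : [1]
STORE 0  : []
PUSH -56 : [-56]
PUSH 8   : [-56, 8]
PUSH -9  : [-56, 8, -9]
LT       : [-56, 0]
OVER     : [-56, 0, -56]
MOD      : [-56, 0]
OVER     : [-56, 0, -56]
DUP      : [-56, 0, -56, -56]
OVER     : [-56, 0, -56, -56, -56]
MUL      : [-56, 0, -56, 3136]
STORE 1  : [-56, 0, -56]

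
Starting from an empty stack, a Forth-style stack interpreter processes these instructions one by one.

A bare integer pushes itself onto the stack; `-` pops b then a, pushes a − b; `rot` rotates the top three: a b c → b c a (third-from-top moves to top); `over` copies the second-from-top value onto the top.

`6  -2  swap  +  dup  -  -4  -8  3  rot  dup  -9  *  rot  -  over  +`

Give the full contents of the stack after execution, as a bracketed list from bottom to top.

[0, -8, -4, 29]

6    -> 6
-2   -> 6 -2
swap -> -2 6
+    -> 4
dup  -> 4 4
-    -> 0
-4   -> 0 -4
-8   -> 0 -4 -8
3    -> 0 -4 -8 3
rot  -> 0 -8 3 -4
dup  -> 0 -8 3 -4 -4
-9   -> 0 -8 3 -4 -4 -9
*    -> 0 -8 3 -4 36
rot  -> 0 -8 -4 36 3
-    -> 0 -8 -4 33
over -> 0 -8 -4 33 -4
+    -> 0 -8 -4 29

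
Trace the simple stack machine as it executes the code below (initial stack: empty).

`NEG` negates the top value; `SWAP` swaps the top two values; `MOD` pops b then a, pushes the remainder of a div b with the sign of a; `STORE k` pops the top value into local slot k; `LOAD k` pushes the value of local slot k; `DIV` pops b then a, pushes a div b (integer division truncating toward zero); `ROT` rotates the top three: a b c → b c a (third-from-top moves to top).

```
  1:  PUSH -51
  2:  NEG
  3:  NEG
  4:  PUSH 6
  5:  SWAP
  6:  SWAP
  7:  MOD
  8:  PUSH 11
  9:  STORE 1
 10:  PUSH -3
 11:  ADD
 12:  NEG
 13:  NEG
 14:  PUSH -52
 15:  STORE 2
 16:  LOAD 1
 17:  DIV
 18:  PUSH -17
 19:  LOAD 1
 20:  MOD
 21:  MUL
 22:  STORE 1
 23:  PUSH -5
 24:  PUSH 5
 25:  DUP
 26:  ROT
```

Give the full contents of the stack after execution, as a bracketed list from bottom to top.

[5, 5, -5]

PUSH -51 → -51
NEG      → 51
NEG      → -51
PUSH 6   → -51 6
SWAP     → 6 -51
SWAP     → -51 6
MOD      → -3
PUSH 11  → -3 11
STORE 1  → -3
PUSH -3  → -3 -3
ADD      → -6
NEG      → 6
NEG      → -6
PUSH -52 → -6 -52
STORE 2  → -6
LOAD 1   → -6 11
DIV      → 0
PUSH -17 → 0 -17
LOAD 1   → 0 -17 11
MOD      → 0 -6
MUL      → 0
STORE 1  → (empty)
PUSH -5  → -5
PUSH 5   → -5 5
DUP      → -5 5 5
ROT      → 5 5 -5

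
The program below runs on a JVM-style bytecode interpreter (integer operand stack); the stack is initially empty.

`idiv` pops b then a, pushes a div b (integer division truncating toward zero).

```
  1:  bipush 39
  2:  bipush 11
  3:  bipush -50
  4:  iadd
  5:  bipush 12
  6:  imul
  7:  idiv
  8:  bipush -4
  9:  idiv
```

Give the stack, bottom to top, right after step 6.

bipush 39  : 39
bipush 11  : 39 11
bipush -50 : 39 11 -50
iadd       : 39 -39
bipush 12  : 39 -39 12
imul       : 39 -468

[39, -468]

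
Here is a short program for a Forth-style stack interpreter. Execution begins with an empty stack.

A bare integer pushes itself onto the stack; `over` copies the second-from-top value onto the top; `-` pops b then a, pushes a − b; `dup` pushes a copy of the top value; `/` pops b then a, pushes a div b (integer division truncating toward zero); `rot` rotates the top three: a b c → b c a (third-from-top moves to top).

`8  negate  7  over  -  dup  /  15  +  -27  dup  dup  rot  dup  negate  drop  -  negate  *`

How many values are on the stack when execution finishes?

3

8      -> 8
negate -> -8
7      -> -8 7
over   -> -8 7 -8
-      -> -8 15
dup    -> -8 15 15
/      -> -8 1
15     -> -8 1 15
+      -> -8 16
-27    -> -8 16 -27
dup    -> -8 16 -27 -27
dup    -> -8 16 -27 -27 -27
rot    -> -8 16 -27 -27 -27
dup    -> -8 16 -27 -27 -27 -27
negate -> -8 16 -27 -27 -27 27
drop   -> -8 16 -27 -27 -27
-      -> -8 16 -27 0
negate -> -8 16 -27 0
*      -> -8 16 0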